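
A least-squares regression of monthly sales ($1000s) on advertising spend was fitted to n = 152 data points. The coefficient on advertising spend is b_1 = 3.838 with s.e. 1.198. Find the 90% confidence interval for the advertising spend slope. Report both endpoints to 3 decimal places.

(1.855, 5.821)

df = n − 2 = 152 − 2 = 150.
t* = t_{0.05, 150} = 1.655076.
Margin = t* × SE = 1.655076 × 1.198 = 1.98278.
CI: 3.838 ± 1.98278 → (1.855, 5.821).
With 90% confidence, each one-unit increase in advertising spend is associated with a change of between 1.855 and 5.821 $1000s in monthly sales.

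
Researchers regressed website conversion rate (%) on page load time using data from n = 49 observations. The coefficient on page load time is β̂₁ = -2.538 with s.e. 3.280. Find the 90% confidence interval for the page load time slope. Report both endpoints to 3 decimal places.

(-8.042, 2.966)

df = n − 2 = 49 − 2 = 47.
t* = t_{0.05, 47} = 1.677927.
Margin = t* × SE = 1.677927 × 3.280 = 5.50360.
CI: -2.538 ± 5.50360 → (-8.042, 2.966).
With 90% confidence, each one-unit increase in page load time is associated with a change of between -8.042 and 2.966 % in website conversion rate.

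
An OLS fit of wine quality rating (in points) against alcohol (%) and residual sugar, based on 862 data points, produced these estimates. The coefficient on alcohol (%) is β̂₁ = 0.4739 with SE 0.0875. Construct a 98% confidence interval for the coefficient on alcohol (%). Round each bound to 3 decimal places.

(0.270, 0.678)

df = n − k − 1 = 862 − 2 − 1 = 859.
t* = t_{0.01, 859} = 2.330697.
Margin = t* × SE = 2.330697 × 0.0875 = 0.20394.
CI: 0.4739 ± 0.20394 → (0.270, 0.678).
With 98% confidence, each one-unit increase in alcohol (%) is associated with a change of between 0.270 and 0.678 points in wine quality rating, holding the other predictors fixed.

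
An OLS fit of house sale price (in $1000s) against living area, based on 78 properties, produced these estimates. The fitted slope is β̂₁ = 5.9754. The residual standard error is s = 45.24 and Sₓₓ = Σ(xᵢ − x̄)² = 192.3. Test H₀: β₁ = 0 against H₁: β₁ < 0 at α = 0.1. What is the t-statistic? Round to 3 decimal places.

SE(β̂₁) = s/√Sₓₓ = 45.24/√192.3 = 3.26237.
t = 5.9754 / 3.26237 = 1.832.
df = n − 2 = 76.
One-sided p ≈ 0.9645, which is ≥ 0.1, so fail to reject H₀.
The data do not give significant evidence that the true slope on living area is negative.

t = 1.832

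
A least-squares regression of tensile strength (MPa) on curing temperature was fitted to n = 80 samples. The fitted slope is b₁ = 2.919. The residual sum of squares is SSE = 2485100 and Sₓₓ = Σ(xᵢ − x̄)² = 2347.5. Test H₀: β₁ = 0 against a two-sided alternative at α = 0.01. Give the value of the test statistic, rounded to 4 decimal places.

t = 0.7923

MSE = SSE/(n − 2) = 2485100/78 = 31860.3.
SE(b₁) = √(MSE/Sₓₓ) = √(31860.3/2347.5) = 3.68402.
t = 2.919 / 3.68402 = 0.7923.
df = n − 2 = 78.
Two-sided p ≈ 0.4306, which is ≥ 0.01, so fail to reject H₀.
The data do not give significant evidence of an association between curing temperature and tensile strength.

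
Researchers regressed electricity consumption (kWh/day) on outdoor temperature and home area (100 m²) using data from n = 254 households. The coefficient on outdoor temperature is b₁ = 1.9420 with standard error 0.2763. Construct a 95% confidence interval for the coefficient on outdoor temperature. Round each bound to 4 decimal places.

(1.3978, 2.4862)

df = n − k − 1 = 254 − 2 − 1 = 251.
t* = t_{0.025, 251} = 1.96946.
Margin = t* × SE = 1.96946 × 0.2763 = 0.544162.
CI: 1.9420 ± 0.544162 → (1.3978, 2.4862).
With 95% confidence, each one-unit increase in outdoor temperature is associated with a change of between 1.3978 and 2.4862 kWh/day in electricity consumption, holding the other predictors fixed.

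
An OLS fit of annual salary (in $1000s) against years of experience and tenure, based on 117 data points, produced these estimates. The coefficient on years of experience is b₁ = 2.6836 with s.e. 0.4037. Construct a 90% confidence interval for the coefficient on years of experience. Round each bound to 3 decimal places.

df = n − k − 1 = 117 − 2 − 1 = 114.
t* = t_{0.05, 114} = 1.65833.
Margin = t* × SE = 1.65833 × 0.4037 = 0.66947.
CI: 2.6836 ± 0.66947 → (2.014, 3.353).
With 90% confidence, each one-unit increase in years of experience is associated with a change of between 2.014 and 3.353 $1000s in annual salary, holding the other predictors fixed.

(2.014, 3.353)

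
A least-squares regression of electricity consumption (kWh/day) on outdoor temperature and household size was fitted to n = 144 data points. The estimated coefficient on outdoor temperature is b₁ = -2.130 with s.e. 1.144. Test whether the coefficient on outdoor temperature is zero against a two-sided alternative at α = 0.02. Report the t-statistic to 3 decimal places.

H₀: β₁ = 0 vs H₁: β₁ ≠ 0.
t = (b₁ − β₁⁰)/SE = -2.130 / 1.144 = -1.862.
df = n − k − 1 = 144 − 2 − 1 = 141.
Two-sided p ≈ 0.0647, which is ≥ 0.02, so fail to reject H₀.
The data do not give significant evidence of an association between outdoor temperature and electricity consumption, after adjusting for the other predictors.

t = -1.862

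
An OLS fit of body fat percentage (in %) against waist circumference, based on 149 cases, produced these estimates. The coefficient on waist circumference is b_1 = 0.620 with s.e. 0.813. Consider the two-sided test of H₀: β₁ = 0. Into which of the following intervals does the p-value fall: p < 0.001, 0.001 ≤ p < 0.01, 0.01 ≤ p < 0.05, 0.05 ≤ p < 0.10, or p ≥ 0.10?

p ≥ 0.10

t = 0.620 / 0.813 = 0.763.
df = n − 2 = 149 − 2 = 147.
Two-sided p = 2·P(T_{147} > |t|) ≈ 0.4469.
So p ≥ 0.10.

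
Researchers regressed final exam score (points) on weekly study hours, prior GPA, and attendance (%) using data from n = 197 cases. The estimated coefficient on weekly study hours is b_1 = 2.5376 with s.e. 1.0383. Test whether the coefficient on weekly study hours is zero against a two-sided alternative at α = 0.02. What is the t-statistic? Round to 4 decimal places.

t = 2.4440

H₀: β₁ = 0 vs H₁: β₁ ≠ 0.
t = (b_1 − β₁⁰)/SE = 2.5376 / 1.0383 = 2.4440.
df = n − k − 1 = 197 − 3 − 1 = 193.
Two-sided p ≈ 0.0154, which is < 0.02, so reject H₀.
There is evidence that weekly study hours is associated with final exam score, holding the other predictors fixed.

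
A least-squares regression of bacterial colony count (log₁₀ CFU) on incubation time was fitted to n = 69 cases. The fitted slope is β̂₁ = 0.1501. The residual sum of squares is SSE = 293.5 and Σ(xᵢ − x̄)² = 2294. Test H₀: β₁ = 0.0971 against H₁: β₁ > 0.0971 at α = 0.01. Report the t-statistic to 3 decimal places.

MSE = SSE/(n − 2) = 293.5/67 = 4.3806.
SE(β̂₁) = √(MSE/Sₓₓ) = √(4.3806/2294) = 0.0436988.
t = (0.1501 − 0.0971) / 0.0436988 = 1.213.
df = n − 2 = 67.
One-sided p ≈ 0.1147, which is ≥ 0.01, so fail to reject H₀.
The data do not give significant evidence that the true slope on incubation time exceeds 0.0971 log₁₀ CFU per unit.

t = 1.213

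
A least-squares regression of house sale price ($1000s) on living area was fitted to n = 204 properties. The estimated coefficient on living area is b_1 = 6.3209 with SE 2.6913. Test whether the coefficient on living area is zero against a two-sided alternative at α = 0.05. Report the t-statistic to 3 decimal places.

H₀: β₁ = 0 vs H₁: β₁ ≠ 0.
t = (b_1 − β₁⁰)/SE = 6.3209 / 2.6913 = 2.349.
df = n − 2 = 204 − 2 = 202.
Two-sided p ≈ 0.0198, which is < 0.05, so reject H₀.
There is evidence that living area is associated with house sale price.

t = 2.349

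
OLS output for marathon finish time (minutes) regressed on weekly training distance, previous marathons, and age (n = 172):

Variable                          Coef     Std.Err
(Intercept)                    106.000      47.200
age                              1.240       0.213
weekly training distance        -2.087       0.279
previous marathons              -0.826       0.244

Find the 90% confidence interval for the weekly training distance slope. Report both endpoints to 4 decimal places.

Read off: b = -2.087, SE = 0.279 for weekly training distance.
df = n − k − 1 = 172 − 3 − 1 = 168.
t* = t_{0.05, 168} = 1.653974.
Margin = t* × SE = 1.653974 × 0.279 = 0.461459.
CI: -2.087 ± 0.461459 → (-2.5485, -1.6255).

(-2.5485, -1.6255)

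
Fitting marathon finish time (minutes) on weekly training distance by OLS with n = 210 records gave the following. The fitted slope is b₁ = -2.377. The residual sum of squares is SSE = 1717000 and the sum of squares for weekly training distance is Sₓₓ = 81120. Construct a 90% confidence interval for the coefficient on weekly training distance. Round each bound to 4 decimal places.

MSE = SSE/(n − 2) = 1717000/208 = 8254.81.
SE(b₁) = √(MSE/Sₓₓ) = √(8254.81/81120) = 0.318999.
df = n − 2 = 208.
t* = t_{0.05, 208} = 1.652212.
Margin = t* × SE = 1.652212 × 0.318999 = 0.527054.
CI: -2.377 ± 0.527054 → (-2.9041, -1.8499).
With 90% confidence, each one-unit increase in weekly training distance is associated with a change of between -2.9041 and -1.8499 minutes in marathon finish time.

(-2.9041, -1.8499)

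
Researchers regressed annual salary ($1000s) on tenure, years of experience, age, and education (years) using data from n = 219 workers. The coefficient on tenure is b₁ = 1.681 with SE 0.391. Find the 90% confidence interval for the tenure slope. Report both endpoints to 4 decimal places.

(1.0351, 2.3269)

df = n − k − 1 = 219 − 4 − 1 = 214.
t* = t_{0.05, 214} = 1.652005.
Margin = t* × SE = 1.652005 × 0.391 = 0.645934.
CI: 1.681 ± 0.645934 → (1.0351, 2.3269).
With 90% confidence, each one-unit increase in tenure is associated with a change of between 1.0351 and 2.3269 $1000s in annual salary, holding the other predictors fixed.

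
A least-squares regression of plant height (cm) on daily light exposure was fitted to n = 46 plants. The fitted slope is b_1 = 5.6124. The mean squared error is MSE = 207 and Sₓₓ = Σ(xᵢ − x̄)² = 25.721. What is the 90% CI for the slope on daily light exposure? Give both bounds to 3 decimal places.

(0.846, 10.379)

SE(b_1) = √(MSE/Sₓₓ) = √(207/25.721) = 2.83688.
df = n − 2 = 44.
t* = t_{0.05, 44} = 1.68023.
Margin = t* × SE = 1.68023 × 2.83688 = 4.76661.
CI: 5.6124 ± 4.76661 → (0.846, 10.379).
With 90% confidence, each one-unit increase in daily light exposure is associated with a change of between 0.846 and 10.379 cm in plant height.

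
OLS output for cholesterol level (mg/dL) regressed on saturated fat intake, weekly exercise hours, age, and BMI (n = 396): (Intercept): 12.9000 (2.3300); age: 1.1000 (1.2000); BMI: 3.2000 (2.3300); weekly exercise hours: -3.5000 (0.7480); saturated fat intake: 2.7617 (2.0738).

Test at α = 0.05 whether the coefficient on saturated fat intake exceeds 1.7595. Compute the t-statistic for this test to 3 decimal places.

Read off: b = 2.7617, SE = 2.0738 for saturated fat intake.
H₀: β₁ = 1.7595 vs H₁: β₁ > 1.7595.
t = (2.7617 − 1.7595) / 2.0738 = 0.483.
df = n − k − 1 = 396 − 4 − 1 = 391.
One-sided p ≈ 0.3146, which is ≥ 0.05, so fail to reject H₀.
The data do not give significant evidence that the true slope on saturated fat intake exceeds 1.7595 mg/dL per unit, holding the other predictors fixed.

t = 0.483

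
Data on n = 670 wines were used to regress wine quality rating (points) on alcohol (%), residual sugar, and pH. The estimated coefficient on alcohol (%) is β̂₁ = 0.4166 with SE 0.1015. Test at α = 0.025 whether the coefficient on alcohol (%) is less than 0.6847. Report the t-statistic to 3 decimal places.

t = -2.641

H₀: β₁ = 0.6847 vs H₁: β₁ < 0.6847.
t = (β̂₁ − β₁⁰)/SE = (0.4166 − 0.6847) / 0.1015 = -2.641.
df = n − k − 1 = 670 − 3 − 1 = 666.
One-sided p ≈ 0.0042, which is < 0.025, so reject H₀.
There is evidence that the true slope on alcohol (%) is below 0.6847 points per unit, holding the other predictors fixed.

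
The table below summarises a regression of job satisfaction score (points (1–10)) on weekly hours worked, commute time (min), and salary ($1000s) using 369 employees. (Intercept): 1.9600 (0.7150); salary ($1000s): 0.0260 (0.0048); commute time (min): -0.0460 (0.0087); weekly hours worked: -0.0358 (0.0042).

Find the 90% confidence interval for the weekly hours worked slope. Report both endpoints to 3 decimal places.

Read off: b = -0.0358, SE = 0.0042 for weekly hours worked.
df = n − k − 1 = 369 − 3 − 1 = 365.
t* = t_{0.05, 365} = 1.649039.
Margin = t* × SE = 1.649039 × 0.0042 = 0.00693.
CI: -0.0358 ± 0.00693 → (-0.043, -0.029).

(-0.043, -0.029)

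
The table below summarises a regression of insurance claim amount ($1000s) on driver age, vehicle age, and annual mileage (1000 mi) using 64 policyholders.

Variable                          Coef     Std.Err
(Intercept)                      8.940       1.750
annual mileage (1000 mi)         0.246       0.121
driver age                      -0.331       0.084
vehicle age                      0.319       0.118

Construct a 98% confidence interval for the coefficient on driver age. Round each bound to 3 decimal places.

(-0.532, -0.130)

Read off: b = -0.331, SE = 0.084 for driver age.
df = n − k − 1 = 64 − 3 − 1 = 60.
t* = t_{0.01, 60} = 2.390119.
Margin = t* × SE = 2.390119 × 0.084 = 0.20077.
CI: -0.331 ± 0.20077 → (-0.532, -0.130).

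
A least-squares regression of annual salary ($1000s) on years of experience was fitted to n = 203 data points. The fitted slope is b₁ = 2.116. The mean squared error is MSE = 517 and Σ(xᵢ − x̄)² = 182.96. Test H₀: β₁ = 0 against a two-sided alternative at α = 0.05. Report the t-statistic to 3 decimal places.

t = 1.259

SE(b₁) = √(MSE/Sₓₓ) = √(517/182.96) = 1.681.
t = 2.116 / 1.681 = 1.259.
df = n − 2 = 201.
Two-sided p ≈ 0.2096, which is ≥ 0.05, so fail to reject H₀.
The data do not give significant evidence of an association between years of experience and annual salary.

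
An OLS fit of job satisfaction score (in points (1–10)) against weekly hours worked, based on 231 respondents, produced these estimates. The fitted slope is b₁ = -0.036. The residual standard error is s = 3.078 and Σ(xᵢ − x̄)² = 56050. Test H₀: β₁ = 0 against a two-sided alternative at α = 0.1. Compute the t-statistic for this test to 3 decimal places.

t = -2.769

SE(b₁) = s/√Sₓₓ = 3.078/√56050 = 0.0130011.
t = -0.036 / 0.0130011 = -2.769.
df = n − 2 = 229.
Two-sided p ≈ 0.0061, which is < 0.1, so reject H₀.
There is evidence that weekly hours worked is associated with job satisfaction score.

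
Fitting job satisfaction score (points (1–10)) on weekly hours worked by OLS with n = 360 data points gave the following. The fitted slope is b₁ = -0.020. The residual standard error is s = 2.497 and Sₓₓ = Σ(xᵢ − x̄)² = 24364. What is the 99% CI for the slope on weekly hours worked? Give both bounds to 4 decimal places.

SE(b₁) = s/√Sₓₓ = 2.497/√24364 = 0.0159972.
df = n − 2 = 358.
t* = t_{0.005, 358} = 2.589632.
Margin = t* × SE = 2.589632 × 0.0159972 = 0.041427.
CI: -0.020 ± 0.041427 → (-0.0614, 0.0214).
With 99% confidence, each one-unit increase in weekly hours worked is associated with a change of between -0.0614 and 0.0214 points (1–10) in job satisfaction score.

(-0.0614, 0.0214)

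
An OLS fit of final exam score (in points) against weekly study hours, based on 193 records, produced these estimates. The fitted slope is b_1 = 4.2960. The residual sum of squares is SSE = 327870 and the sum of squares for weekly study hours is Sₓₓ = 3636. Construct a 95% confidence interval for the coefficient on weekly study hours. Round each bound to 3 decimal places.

(2.941, 5.651)

MSE = SSE/(n − 2) = 327870/191 = 1716.6.
SE(b_1) = √(MSE/Sₓₓ) = √(1716.6/3636) = 0.687104.
df = n − 2 = 191.
t* = t_{0.025, 191} = 1.972462.
Margin = t* × SE = 1.972462 × 0.687104 = 1.35529.
CI: 4.2960 ± 1.35529 → (2.941, 5.651).
With 95% confidence, each one-unit increase in weekly study hours is associated with a change of between 2.941 and 5.651 points in final exam score.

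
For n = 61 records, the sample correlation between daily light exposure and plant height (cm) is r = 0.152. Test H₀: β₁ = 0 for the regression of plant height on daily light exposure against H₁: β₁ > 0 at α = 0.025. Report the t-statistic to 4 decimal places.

t = r·√(n − 2)/√(1 − r²) = 0.152·√59/√0.976896 = 1.1813.
df = n − 2 = 59.
One-sided p ≈ 0.1211, which is ≥ 0.025, so fail to reject H₀.
The data do not give significant evidence of a linear association between daily light exposure and plant height.

t = 1.1813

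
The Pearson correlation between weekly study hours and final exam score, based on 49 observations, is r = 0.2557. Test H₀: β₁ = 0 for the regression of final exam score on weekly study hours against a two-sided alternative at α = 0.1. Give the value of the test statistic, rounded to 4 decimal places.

t = 1.8133

t = r·√(n − 2)/√(1 − r²) = 0.2557·√47/√0.934618 = 1.8133.
df = n − 2 = 47.
Two-sided p ≈ 0.0762, which is < 0.1, so reject H₀.
There is evidence of a linear association between weekly study hours and final exam score.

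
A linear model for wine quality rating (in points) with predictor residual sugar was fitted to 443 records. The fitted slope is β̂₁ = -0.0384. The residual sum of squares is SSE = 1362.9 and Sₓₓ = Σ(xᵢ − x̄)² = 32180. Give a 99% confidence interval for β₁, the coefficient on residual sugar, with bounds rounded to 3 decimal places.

MSE = SSE/(n − 2) = 1362.9/441 = 3.09048.
SE(β̂₁) = √(MSE/Sₓₓ) = √(3.09048/32180) = 0.00979986.
df = n − 2 = 441.
t* = t_{0.005, 441} = 2.587024.
Margin = t* × SE = 2.587024 × 0.00979986 = 0.02535.
CI: -0.0384 ± 0.02535 → (-0.064, -0.013).
With 99% confidence, each one-unit increase in residual sugar is associated with a change of between -0.064 and -0.013 points in wine quality rating.

(-0.064, -0.013)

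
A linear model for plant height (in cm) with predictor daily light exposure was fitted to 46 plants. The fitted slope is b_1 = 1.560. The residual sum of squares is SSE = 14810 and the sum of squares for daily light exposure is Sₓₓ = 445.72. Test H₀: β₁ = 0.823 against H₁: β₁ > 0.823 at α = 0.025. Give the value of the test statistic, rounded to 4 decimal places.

t = 0.8481

MSE = SSE/(n − 2) = 14810/44 = 336.591.
SE(b_1) = √(MSE/Sₓₓ) = √(336.591/445.72) = 0.869001.
t = (1.560 − 0.823) / 0.869001 = 0.8481.
df = n − 2 = 44.
One-sided p ≈ 0.2005, which is ≥ 0.025, so fail to reject H₀.
The data do not give significant evidence that the true slope on daily light exposure exceeds 0.823 cm per unit.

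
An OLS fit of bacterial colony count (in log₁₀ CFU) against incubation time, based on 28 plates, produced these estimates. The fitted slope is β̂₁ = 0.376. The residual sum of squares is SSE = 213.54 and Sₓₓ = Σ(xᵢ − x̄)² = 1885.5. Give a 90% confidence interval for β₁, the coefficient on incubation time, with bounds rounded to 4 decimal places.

MSE = SSE/(n − 2) = 213.54/26 = 8.21308.
SE(β̂₁) = √(MSE/Sₓₓ) = √(8.21308/1885.5) = 0.0659994.
df = n − 2 = 26.
t* = t_{0.05, 26} = 1.705618.
Margin = t* × SE = 1.705618 × 0.0659994 = 0.112570.
CI: 0.376 ± 0.112570 → (0.2634, 0.4886).
With 90% confidence, each one-unit increase in incubation time is associated with a change of between 0.2634 and 0.4886 log₁₀ CFU in bacterial colony count.

(0.2634, 0.4886)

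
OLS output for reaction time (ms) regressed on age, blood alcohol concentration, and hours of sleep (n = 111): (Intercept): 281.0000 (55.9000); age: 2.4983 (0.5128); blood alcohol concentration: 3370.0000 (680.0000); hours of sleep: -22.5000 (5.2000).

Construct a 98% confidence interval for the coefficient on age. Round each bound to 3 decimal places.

(1.287, 3.709)

Read off: b = 2.4983, SE = 0.5128 for age.
df = n − k − 1 = 111 − 3 − 1 = 107.
t* = t_{0.01, 107} = 2.361704.
Margin = t* × SE = 2.361704 × 0.5128 = 1.21108.
CI: 2.4983 ± 1.21108 → (1.287, 3.709).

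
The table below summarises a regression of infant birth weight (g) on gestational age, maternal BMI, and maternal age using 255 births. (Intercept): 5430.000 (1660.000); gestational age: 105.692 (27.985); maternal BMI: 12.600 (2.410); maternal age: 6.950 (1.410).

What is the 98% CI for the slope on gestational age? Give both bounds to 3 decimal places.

(40.171, 171.213)

Read off: b = 105.692, SE = 27.985 for gestational age.
df = n − k − 1 = 255 − 3 − 1 = 251.
t* = t_{0.01, 251} = 2.341296.
Margin = t* × SE = 2.341296 × 27.985 = 65.52117.
CI: 105.692 ± 65.52117 → (40.171, 171.213).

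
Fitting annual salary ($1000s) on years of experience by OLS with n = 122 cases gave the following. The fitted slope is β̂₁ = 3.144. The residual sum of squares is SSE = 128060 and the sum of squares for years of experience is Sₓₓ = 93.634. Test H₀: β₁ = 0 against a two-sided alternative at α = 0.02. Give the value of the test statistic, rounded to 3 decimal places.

MSE = SSE/(n − 2) = 128060/120 = 1067.17.
SE(β̂₁) = √(MSE/Sₓₓ) = √(1067.17/93.634) = 3.37598.
t = 3.144 / 3.37598 = 0.931.
df = n − 2 = 120.
Two-sided p ≈ 0.3536, which is ≥ 0.02, so fail to reject H₀.
The data do not give significant evidence of an association between years of experience and annual salary.

t = 0.931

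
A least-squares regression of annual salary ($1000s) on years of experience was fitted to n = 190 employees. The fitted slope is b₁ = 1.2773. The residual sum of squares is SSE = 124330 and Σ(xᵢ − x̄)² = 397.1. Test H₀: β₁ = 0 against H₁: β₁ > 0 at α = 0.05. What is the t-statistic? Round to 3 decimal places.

t = 0.990

MSE = SSE/(n − 2) = 124330/188 = 661.33.
SE(b₁) = √(MSE/Sₓₓ) = √(661.33/397.1) = 1.2905.
t = 1.2773 / 1.2905 = 0.990.
df = n − 2 = 188.
One-sided p ≈ 0.1618, which is ≥ 0.05, so fail to reject H₀.
The data do not give significant evidence that the true slope on years of experience is positive.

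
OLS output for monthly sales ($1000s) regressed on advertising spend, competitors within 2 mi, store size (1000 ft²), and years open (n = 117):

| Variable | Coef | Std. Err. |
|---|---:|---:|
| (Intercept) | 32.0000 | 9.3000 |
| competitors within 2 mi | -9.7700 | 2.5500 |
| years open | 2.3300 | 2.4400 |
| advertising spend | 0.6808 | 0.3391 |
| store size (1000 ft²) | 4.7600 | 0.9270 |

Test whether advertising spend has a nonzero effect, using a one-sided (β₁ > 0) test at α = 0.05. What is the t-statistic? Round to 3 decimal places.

Read off: b = 0.6808, SE = 0.3391 for advertising spend.
H₀: β₁ = 0 vs H₁: β₁ > 0.
t = 0.6808 / 0.3391 = 2.008.
df = n − k − 1 = 117 − 4 − 1 = 112.
One-sided p ≈ 0.0235, which is < 0.05, so reject H₀.
There is evidence that the true slope on advertising spend is positive, holding the other predictors fixed.

t = 2.008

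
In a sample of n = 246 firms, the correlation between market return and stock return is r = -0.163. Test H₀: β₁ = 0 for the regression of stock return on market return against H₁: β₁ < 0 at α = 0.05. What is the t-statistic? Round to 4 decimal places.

t = -2.5807

t = r·√(n − 2)/√(1 − r²) = -0.163·√244/√0.973431 = -2.5807.
df = n − 2 = 244.
One-sided p ≈ 0.0052, which is < 0.05, so reject H₀.
There is evidence of a linear association between market return and stock return.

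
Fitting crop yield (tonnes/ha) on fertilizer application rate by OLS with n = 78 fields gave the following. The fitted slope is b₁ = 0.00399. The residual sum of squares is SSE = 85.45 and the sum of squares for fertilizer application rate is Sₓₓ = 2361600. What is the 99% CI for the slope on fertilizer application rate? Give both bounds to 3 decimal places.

MSE = SSE/(n − 2) = 85.45/76 = 1.12434.
SE(b₁) = √(MSE/Sₓₓ) = √(1.12434/2361600) = 0.000689995.
df = n − 2 = 76.
t* = t_{0.005, 76} = 2.642078.
Margin = t* × SE = 2.642078 × 0.000689995 = 0.00182.
CI: 0.00399 ± 0.00182 → (0.002, 0.006).
With 99% confidence, each one-unit increase in fertilizer application rate is associated with a change of between 0.002 and 0.006 tonnes/ha in crop yield.

(0.002, 0.006)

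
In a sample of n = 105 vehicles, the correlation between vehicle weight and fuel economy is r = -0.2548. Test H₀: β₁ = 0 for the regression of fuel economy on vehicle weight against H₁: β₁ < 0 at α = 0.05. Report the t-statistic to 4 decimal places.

t = r·√(n − 2)/√(1 − r²) = -0.2548·√103/√0.935077 = -2.6742.
df = n − 2 = 103.
One-sided p ≈ 0.0044, which is < 0.05, so reject H₀.
There is evidence of a linear association between vehicle weight and fuel economy.

t = -2.6742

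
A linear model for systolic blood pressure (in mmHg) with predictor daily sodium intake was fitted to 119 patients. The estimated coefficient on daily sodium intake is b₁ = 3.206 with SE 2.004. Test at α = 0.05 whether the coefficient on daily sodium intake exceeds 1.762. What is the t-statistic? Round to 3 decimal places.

H₀: β₁ = 1.762 vs H₁: β₁ > 1.762.
t = (b₁ − β₁⁰)/SE = (3.206 − 1.762) / 2.004 = 0.721.
df = n − 2 = 119 − 2 = 117.
One-sided p ≈ 0.2363, which is ≥ 0.05, so fail to reject H₀.
The data do not give significant evidence that the true slope on daily sodium intake exceeds 1.762 mmHg per unit.

t = 0.721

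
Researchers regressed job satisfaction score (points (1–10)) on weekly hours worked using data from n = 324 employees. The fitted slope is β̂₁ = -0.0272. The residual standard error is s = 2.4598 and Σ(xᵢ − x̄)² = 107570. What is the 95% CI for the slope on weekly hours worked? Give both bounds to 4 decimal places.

(-0.0420, -0.0124)

SE(β̂₁) = s/√Sₓₓ = 2.4598/√107570 = 0.00749988.
df = n − 2 = 322.
t* = t_{0.025, 322} = 1.967359.
Margin = t* × SE = 1.967359 × 0.00749988 = 0.014755.
CI: -0.0272 ± 0.014755 → (-0.0420, -0.0124).
With 95% confidence, each one-unit increase in weekly hours worked is associated with a change of between -0.0420 and -0.0124 points (1–10) in job satisfaction score.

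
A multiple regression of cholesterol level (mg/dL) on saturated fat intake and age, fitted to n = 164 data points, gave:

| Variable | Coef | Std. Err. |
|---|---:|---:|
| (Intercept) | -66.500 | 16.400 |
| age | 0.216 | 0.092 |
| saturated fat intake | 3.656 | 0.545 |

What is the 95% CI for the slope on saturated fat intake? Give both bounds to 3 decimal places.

Read off: b = 3.656, SE = 0.545 for saturated fat intake.
df = n − k − 1 = 164 − 2 − 1 = 161.
t* = t_{0.025, 161} = 1.974808.
Margin = t* × SE = 1.974808 × 0.545 = 1.07627.
CI: 3.656 ± 1.07627 → (2.580, 4.732).

(2.580, 4.732)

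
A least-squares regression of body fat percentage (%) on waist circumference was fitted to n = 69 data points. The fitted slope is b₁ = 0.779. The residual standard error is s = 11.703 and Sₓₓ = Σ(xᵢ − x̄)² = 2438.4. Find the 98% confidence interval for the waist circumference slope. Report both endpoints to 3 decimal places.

SE(b₁) = s/√Sₓₓ = 11.703/√2438.4 = 0.236998.
df = n − 2 = 67.
t* = t_{0.01, 67} = 2.383302.
Margin = t* × SE = 2.383302 × 0.236998 = 0.56484.
CI: 0.779 ± 0.56484 → (0.214, 1.344).
With 98% confidence, each one-unit increase in waist circumference is associated with a change of between 0.214 and 1.344 % in body fat percentage.

(0.214, 1.344)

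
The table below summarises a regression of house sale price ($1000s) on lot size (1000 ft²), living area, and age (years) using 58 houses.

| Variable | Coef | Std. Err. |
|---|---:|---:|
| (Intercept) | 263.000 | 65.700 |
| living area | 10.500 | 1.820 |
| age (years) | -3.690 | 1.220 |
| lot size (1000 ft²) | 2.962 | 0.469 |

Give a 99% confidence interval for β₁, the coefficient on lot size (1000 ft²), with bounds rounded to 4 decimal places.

Read off: b = 2.962, SE = 0.469 for lot size (1000 ft²).
df = n − k − 1 = 58 − 3 − 1 = 54.
t* = t_{0.005, 54} = 2.669985.
Margin = t* × SE = 2.669985 × 0.469 = 1.252223.
CI: 2.962 ± 1.252223 → (1.7098, 4.2142).

(1.7098, 4.2142)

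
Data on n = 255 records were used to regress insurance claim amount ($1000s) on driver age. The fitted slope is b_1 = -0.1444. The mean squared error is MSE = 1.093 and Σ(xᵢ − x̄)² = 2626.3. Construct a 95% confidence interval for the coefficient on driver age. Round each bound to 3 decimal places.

(-0.185, -0.104)

SE(b_1) = √(MSE/Sₓₓ) = √(1.093/2626.3) = 0.0204004.
df = n − 2 = 253.
t* = t_{0.025, 253} = 1.969385.
Margin = t* × SE = 1.969385 × 0.0204004 = 0.04018.
CI: -0.1444 ± 0.04018 → (-0.185, -0.104).
With 95% confidence, each one-unit increase in driver age is associated with a change of between -0.185 and -0.104 $1000s in insurance claim amount.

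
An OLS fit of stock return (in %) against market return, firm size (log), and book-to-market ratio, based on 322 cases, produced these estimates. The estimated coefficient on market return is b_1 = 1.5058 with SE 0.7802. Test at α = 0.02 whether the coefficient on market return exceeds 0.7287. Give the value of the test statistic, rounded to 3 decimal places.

H₀: β₁ = 0.7287 vs H₁: β₁ > 0.7287.
t = (b_1 − β₁⁰)/SE = (1.5058 − 0.7287) / 0.7802 = 0.996.
df = n − k − 1 = 322 − 3 − 1 = 318.
One-sided p ≈ 0.1600, which is ≥ 0.02, so fail to reject H₀.
The data do not give significant evidence that the true slope on market return exceeds 0.7287 % per unit, holding the other predictors fixed.

t = 0.996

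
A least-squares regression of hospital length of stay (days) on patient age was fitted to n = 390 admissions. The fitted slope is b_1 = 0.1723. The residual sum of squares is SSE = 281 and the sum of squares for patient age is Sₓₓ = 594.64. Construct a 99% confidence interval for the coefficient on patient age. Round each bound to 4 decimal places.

MSE = SSE/(n − 2) = 281/388 = 0.724227.
SE(b_1) = √(MSE/Sₓₓ) = √(0.724227/594.64) = 0.0348988.
df = n − 2 = 388.
t* = t_{0.005, 388} = 2.58856.
Margin = t* × SE = 2.58856 × 0.0348988 = 0.090338.
CI: 0.1723 ± 0.090338 → (0.0820, 0.2626).
With 99% confidence, each one-unit increase in patient age is associated with a change of between 0.0820 and 0.2626 days in hospital length of stay.

(0.0820, 0.2626)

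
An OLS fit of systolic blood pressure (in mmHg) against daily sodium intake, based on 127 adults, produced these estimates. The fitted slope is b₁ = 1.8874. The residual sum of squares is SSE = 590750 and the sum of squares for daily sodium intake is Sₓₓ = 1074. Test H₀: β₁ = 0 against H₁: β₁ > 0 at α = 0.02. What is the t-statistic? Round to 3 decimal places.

MSE = SSE/(n − 2) = 590750/125 = 4726.
SE(b₁) = √(MSE/Sₓₓ) = √(4726/1074) = 2.09771.
t = 1.8874 / 2.09771 = 0.900.
df = n − 2 = 125.
One-sided p ≈ 0.1850, which is ≥ 0.02, so fail to reject H₀.
The data do not give significant evidence that the true slope on daily sodium intake is positive.

t = 0.900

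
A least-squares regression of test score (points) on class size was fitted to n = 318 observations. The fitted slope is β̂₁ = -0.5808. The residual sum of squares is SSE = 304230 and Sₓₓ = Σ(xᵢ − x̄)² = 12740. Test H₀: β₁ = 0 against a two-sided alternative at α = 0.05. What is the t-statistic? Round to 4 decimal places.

MSE = SSE/(n − 2) = 304230/316 = 962.753.
SE(β̂₁) = √(MSE/Sₓₓ) = √(962.753/12740) = 0.274899.
t = -0.5808 / 0.274899 = -2.1128.
df = n − 2 = 316.
Two-sided p ≈ 0.0354, which is < 0.05, so reject H₀.
There is evidence that class size is associated with test score.

t = -2.1128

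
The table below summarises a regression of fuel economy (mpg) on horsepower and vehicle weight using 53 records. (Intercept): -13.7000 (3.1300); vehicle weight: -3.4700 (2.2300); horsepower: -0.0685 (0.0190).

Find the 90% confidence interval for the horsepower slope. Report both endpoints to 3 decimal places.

Read off: b = -0.0685, SE = 0.0190 for horsepower.
df = n − k − 1 = 53 − 2 − 1 = 50.
t* = t_{0.05, 50} = 1.675905.
Margin = t* × SE = 1.675905 × 0.0190 = 0.03184.
CI: -0.0685 ± 0.03184 → (-0.100, -0.037).

(-0.100, -0.037)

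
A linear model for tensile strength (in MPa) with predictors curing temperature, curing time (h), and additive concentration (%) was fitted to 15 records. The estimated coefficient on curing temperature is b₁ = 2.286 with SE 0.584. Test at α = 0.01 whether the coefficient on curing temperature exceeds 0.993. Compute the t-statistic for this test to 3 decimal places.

H₀: β₁ = 0.993 vs H₁: β₁ > 0.993.
t = (b₁ − β₁⁰)/SE = (2.286 − 0.993) / 0.584 = 2.214.
df = n − k − 1 = 15 − 3 − 1 = 11.
One-sided p ≈ 0.0244, which is ≥ 0.01, so fail to reject H₀.
The data do not give significant evidence that the true slope on curing temperature exceeds 0.993 MPa per unit, holding the other predictors fixed.

t = 2.214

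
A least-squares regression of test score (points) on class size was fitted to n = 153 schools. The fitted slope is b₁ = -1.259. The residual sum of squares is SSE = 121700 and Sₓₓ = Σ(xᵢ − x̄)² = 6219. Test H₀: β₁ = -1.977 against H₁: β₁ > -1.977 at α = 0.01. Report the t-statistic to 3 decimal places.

MSE = SSE/(n − 2) = 121700/151 = 805.96.
SE(b₁) = √(MSE/Sₓₓ) = √(805.96/6219) = 0.359995.
t = (-1.259 − (-1.977)) / 0.359995 = 1.994.
df = n − 2 = 151.
One-sided p ≈ 0.0240, which is ≥ 0.01, so fail to reject H₀.
The data do not give significant evidence that the true slope on class size exceeds -1.977 points per unit.

t = 1.994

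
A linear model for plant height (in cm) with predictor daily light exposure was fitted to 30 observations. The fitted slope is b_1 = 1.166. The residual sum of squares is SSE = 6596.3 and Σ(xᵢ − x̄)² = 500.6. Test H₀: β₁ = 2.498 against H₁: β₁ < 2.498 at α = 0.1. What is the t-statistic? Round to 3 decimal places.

t = -1.942

MSE = SSE/(n − 2) = 6596.3/28 = 235.582.
SE(b_1) = √(MSE/Sₓₓ) = √(235.582/500.6) = 0.686003.
t = (1.166 − 2.498) / 0.686003 = -1.942.
df = n − 2 = 28.
One-sided p ≈ 0.0311, which is < 0.1, so reject H₀.
There is evidence that the true slope on daily light exposure is below 2.498 cm per unit.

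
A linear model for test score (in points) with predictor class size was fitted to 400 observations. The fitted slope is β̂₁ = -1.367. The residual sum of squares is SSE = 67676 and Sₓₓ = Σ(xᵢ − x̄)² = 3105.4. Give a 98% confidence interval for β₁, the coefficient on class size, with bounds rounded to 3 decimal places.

(-1.914, -0.820)

MSE = SSE/(n − 2) = 67676/398 = 170.04.
SE(β̂₁) = √(MSE/Sₓₓ) = √(170.04/3105.4) = 0.234001.
df = n − 2 = 398.
t* = t_{0.01, 398} = 2.335754.
Margin = t* × SE = 2.335754 × 0.234001 = 0.54657.
CI: -1.367 ± 0.54657 → (-1.914, -0.820).
With 98% confidence, each one-unit increase in class size is associated with a change of between -1.914 and -0.820 points in test score.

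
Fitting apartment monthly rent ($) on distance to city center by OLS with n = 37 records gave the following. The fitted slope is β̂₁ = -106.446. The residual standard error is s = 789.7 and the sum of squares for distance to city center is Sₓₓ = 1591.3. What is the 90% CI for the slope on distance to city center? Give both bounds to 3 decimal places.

SE(β̂₁) = s/√Sₓₓ = 789.7/√1591.3 = 19.7964.
df = n − 2 = 35.
t* = t_{0.05, 35} = 1.689572.
Margin = t* × SE = 1.689572 × 19.7964 = 33.44744.
CI: -106.446 ± 33.44744 → (-139.893, -72.999).
With 90% confidence, each one-unit increase in distance to city center is associated with a change of between -139.893 and -72.999 $ in apartment monthly rent.

(-139.893, -72.999)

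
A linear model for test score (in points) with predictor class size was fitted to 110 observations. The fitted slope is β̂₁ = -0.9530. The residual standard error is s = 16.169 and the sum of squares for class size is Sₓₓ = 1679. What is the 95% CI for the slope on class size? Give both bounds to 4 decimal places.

SE(β̂₁) = s/√Sₓₓ = 16.169/√1679 = 0.394601.
df = n − 2 = 108.
t* = t_{0.025, 108} = 1.982173.
Margin = t* × SE = 1.982173 × 0.394601 = 0.782167.
CI: -0.9530 ± 0.782167 → (-1.7352, -0.1708).
With 95% confidence, each one-unit increase in class size is associated with a change of between -1.7352 and -0.1708 points in test score.

(-1.7352, -0.1708)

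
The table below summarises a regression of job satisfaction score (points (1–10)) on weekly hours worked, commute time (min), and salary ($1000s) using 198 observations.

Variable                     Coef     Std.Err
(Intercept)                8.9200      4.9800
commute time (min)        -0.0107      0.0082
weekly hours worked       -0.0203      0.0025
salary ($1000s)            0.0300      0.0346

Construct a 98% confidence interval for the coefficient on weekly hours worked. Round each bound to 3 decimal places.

(-0.026, -0.014)

Read off: b = -0.0203, SE = 0.0025 for weekly hours worked.
df = n − k − 1 = 198 − 3 − 1 = 194.
t* = t_{0.01, 194} = 2.345723.
Margin = t* × SE = 2.345723 × 0.0025 = 0.00586.
CI: -0.0203 ± 0.00586 → (-0.026, -0.014).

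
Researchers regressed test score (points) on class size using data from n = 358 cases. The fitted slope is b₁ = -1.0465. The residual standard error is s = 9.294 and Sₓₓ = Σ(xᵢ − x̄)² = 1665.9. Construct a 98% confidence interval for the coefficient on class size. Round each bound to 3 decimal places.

(-1.579, -0.514)

SE(b₁) = s/√Sₓₓ = 9.294/√1665.9 = 0.227708.
df = n − 2 = 356.
t* = t_{0.01, 356} = 2.336868.
Margin = t* × SE = 2.336868 × 0.227708 = 0.53212.
CI: -1.0465 ± 0.53212 → (-1.579, -0.514).
With 98% confidence, each one-unit increase in class size is associated with a change of between -1.579 and -0.514 points in test score.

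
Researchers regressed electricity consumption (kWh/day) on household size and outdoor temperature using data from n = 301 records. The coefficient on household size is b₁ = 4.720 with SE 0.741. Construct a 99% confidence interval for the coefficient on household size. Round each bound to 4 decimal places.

(2.7990, 6.6410)

df = n − k − 1 = 301 − 2 − 1 = 298.
t* = t_{0.005, 298} = 2.592428.
Margin = t* × SE = 2.592428 × 0.741 = 1.920989.
CI: 4.720 ± 1.920989 → (2.7990, 6.6410).
With 99% confidence, each one-unit increase in household size is associated with a change of between 2.7990 and 6.6410 kWh/day in electricity consumption, holding the other predictors fixed.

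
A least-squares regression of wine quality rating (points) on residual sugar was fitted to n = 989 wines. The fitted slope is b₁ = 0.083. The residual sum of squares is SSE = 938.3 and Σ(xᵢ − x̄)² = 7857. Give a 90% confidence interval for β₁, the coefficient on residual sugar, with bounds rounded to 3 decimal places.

(0.065, 0.101)

MSE = SSE/(n − 2) = 938.3/987 = 0.950659.
SE(b₁) = √(MSE/Sₓₓ) = √(0.950659/7857) = 0.0109998.
df = n − 2 = 987.
t* = t_{0.05, 987} = 1.646399.
Margin = t* × SE = 1.646399 × 0.0109998 = 0.01811.
CI: 0.083 ± 0.01811 → (0.065, 0.101).
With 90% confidence, each one-unit increase in residual sugar is associated with a change of between 0.065 and 0.101 points in wine quality rating.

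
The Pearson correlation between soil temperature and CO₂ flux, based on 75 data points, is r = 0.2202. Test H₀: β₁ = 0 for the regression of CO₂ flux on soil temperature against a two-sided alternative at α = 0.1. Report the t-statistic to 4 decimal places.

t = 1.9287

t = r·√(n − 2)/√(1 − r²) = 0.2202·√73/√0.951512 = 1.9287.
df = n − 2 = 73.
Two-sided p ≈ 0.0577, which is < 0.1, so reject H₀.
There is evidence of a linear association between soil temperature and CO₂ flux.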